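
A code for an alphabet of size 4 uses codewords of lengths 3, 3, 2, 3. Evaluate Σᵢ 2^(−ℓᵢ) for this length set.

With common denominator 2^3 = 8: Σ 2^(−ℓᵢ) = 1/8 + 1/8 + 2/8 + 1/8 = 5/8 = 0.625.

0.625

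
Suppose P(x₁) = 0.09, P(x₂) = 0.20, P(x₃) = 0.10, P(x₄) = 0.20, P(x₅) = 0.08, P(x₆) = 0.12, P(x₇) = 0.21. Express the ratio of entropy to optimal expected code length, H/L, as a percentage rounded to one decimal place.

Entropy H = −Σ p log₂ p ≈ 2.7050 bits.
Huffman merges: 2/25+9/100→17/100; 1/10+3/25→11/50; 17/100+1/5→37/100; 1/5+21/100→41/100; 11/50+37/100→59/100; 41/100+59/100→1. L = 69/25 ≈ 2.7600.
Efficiency = H/L = 2.7050/2.7600 = 98.0%.

98.0%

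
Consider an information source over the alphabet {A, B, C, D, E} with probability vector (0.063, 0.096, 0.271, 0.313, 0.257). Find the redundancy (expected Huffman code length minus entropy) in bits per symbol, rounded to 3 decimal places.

Entropy H = −Σ p log₂ p ≈ 2.1146 bits.
Huffman merges: 63/1000+12/125→159/1000; 159/1000+257/1000→52/125; 271/1000+313/1000→73/125; 52/125+73/125→1. L = 2159/1000 ≈ 2.1590.
L − H = 2.1590 − 2.1146 = 0.044 bits.

0.044 bits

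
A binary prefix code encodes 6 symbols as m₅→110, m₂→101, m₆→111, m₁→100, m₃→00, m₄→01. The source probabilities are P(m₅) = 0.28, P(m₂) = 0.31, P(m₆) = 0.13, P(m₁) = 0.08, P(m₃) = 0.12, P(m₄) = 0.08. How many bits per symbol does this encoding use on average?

L̄ = Σ pᵢ·ℓᵢ = 0.28·3 + 0.31·3 + 0.13·3 + 0.08·3 + 0.12·2 + 0.08·2 = 2.8 bits/symbol.

2.8 bits/symbol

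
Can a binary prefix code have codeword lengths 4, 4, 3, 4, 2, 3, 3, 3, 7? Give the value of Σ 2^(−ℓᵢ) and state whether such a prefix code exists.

0.9453125; yes

With common denominator 2^7 = 128: Σ 2^(−ℓᵢ) = 8/128 + 8/128 + 16/128 + 8/128 + 32/128 + 16/128 + 16/128 + 16/128 + 1/128 = 121/128 = 0.9453125.
Kraft's inequality requires Σ ≤ 1; here Σ = 0.9453125 ≤ 1, so such a prefix code exists.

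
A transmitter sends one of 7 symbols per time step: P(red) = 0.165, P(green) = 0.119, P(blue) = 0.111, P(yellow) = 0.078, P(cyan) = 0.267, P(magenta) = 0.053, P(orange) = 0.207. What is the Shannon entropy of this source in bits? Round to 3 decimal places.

2.637 bits

H = −Σ pᵢ log₂ pᵢ.
−0.165·log₂(0.165) = 0.4289
−0.119·log₂(0.119) = 0.3654
−0.111·log₂(0.111) = 0.3520
−0.078·log₂(0.078) = 0.2871
−0.267·log₂(0.267) = 0.5087
−0.053·log₂(0.053) = 0.2246
−0.207·log₂(0.207) = 0.4704
Sum ≈ 2.6371 → 2.637 bits.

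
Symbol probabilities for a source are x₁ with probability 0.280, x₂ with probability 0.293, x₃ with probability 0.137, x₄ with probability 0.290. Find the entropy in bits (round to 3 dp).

H = −Σ pᵢ log₂ pᵢ.
−0.280·log₂(0.280) = 0.5142
−0.293·log₂(0.293) = 0.5189
−0.137·log₂(0.137) = 0.3929
−0.290·log₂(0.290) = 0.5179
Sum ≈ 1.9439 → 1.944 bits.

1.944 bits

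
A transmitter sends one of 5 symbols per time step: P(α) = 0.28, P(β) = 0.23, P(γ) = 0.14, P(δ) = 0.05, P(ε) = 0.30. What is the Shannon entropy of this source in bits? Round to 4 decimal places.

H = −Σ pᵢ log₂ pᵢ.
−0.28·log₂(0.28) = 0.5142
−0.23·log₂(0.23) = 0.4877
−0.14·log₂(0.14) = 0.3971
−0.05·log₂(0.05) = 0.2161
−0.30·log₂(0.30) = 0.5211
Sum ≈ 2.1362 → 2.1362 bits.

2.1362 bits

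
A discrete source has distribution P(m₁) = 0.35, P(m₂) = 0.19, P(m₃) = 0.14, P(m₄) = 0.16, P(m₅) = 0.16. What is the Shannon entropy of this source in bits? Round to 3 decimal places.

2.228 bits

H = −Σ pᵢ log₂ pᵢ.
−0.35·log₂(0.35) = 0.5301
−0.19·log₂(0.19) = 0.4552
−0.14·log₂(0.14) = 0.3971
−0.16·log₂(0.16) = 0.4230
−0.16·log₂(0.16) = 0.4230
Sum ≈ 2.2285 → 2.228 bits.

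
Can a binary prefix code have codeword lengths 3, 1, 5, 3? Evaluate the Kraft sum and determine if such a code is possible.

0.78125; yes

With common denominator 2^5 = 32: Σ 2^(−ℓᵢ) = 4/32 + 16/32 + 1/32 + 4/32 = 25/32 = 0.78125.
Kraft's inequality requires Σ ≤ 1; here Σ = 0.78125 ≤ 1, so such a prefix code exists.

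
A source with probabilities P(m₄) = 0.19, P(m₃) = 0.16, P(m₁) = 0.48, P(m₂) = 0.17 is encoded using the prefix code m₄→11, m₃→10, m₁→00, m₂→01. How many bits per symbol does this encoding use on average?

L̄ = Σ pᵢ·ℓᵢ = 0.19·2 + 0.16·2 + 0.48·2 + 0.17·2 = 2 bits/symbol.

2 bits/symbol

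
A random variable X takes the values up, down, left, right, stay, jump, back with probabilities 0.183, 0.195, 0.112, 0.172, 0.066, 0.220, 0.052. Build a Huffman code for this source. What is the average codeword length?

2.703 bits/symbol

Repeatedly combine the two least-probable nodes; the expected code length is the sum of the merged weights.
merge 13/250 + 33/500 → 59/500
merge 14/125 + 59/500 → 23/100
merge 43/250 + 183/1000 → 71/200
merge 39/200 + 11/50 → 83/200
merge 23/100 + 71/200 → 117/200
merge 83/200 + 117/200 → 1
L = 59/500 + 23/100 + 71/200 + 83/200 + 117/200 + 1 = 2703/1000 = 2.703 bits/symbol.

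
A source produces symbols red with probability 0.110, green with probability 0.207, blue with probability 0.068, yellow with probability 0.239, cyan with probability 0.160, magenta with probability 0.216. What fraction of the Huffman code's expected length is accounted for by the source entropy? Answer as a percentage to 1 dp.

98.5%

Entropy H = −Σ p log₂ p ≈ 2.4785 bits.
Huffman merges: 17/250+11/100→89/500; 4/25+89/500→169/500; 207/1000+27/125→423/1000; 239/1000+169/500→577/1000; 423/1000+577/1000→1. L = 629/250 ≈ 2.5160.
Efficiency = H/L = 2.4785/2.5160 = 98.5%.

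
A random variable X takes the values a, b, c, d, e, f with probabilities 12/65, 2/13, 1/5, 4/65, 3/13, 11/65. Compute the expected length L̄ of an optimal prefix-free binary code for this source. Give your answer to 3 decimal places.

2.569 bits/symbol

Repeatedly combine the two least-probable nodes; the expected code length is the sum of the merged weights.
merge 4/65 + 2/13 → 14/65
merge 11/65 + 12/65 → 23/65
merge 1/5 + 14/65 → 27/65
merge 3/13 + 23/65 → 38/65
merge 27/65 + 38/65 → 1
L = 14/65 + 23/65 + 27/65 + 38/65 + 1 = 167/65 ≈ 2.569 bits/symbol.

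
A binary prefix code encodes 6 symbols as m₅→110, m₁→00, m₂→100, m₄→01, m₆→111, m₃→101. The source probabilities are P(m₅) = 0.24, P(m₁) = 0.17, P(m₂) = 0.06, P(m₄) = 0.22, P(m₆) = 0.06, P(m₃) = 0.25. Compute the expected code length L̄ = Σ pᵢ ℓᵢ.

2.61 bits/symbol

L̄ = Σ pᵢ·ℓᵢ = 0.24·3 + 0.17·2 + 0.06·3 + 0.22·2 + 0.06·3 + 0.25·3 = 2.61 bits/symbol.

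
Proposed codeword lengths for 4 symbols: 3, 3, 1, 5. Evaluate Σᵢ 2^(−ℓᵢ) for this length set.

With common denominator 2^5 = 32: Σ 2^(−ℓᵢ) = 4/32 + 4/32 + 16/32 + 1/32 = 25/32 = 0.78125.

0.78125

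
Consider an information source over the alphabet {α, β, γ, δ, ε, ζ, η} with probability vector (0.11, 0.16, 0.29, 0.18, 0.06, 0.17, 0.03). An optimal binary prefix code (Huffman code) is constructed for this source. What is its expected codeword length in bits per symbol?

2.62 bits/symbol

Repeatedly combine the two least-probable nodes; the expected code length is the sum of the merged weights.
merge 3/100 + 3/50 → 9/100
merge 9/100 + 11/100 → 1/5
merge 4/25 + 17/100 → 33/100
merge 9/50 + 1/5 → 19/50
merge 29/100 + 33/100 → 31/50
merge 19/50 + 31/50 → 1
L = 9/100 + 1/5 + 33/100 + 19/50 + 31/50 + 1 = 131/50 = 2.62 bits/symbol.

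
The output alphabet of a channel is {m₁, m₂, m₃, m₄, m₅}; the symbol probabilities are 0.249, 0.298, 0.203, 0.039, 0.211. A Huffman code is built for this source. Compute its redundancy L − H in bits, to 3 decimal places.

Entropy H = −Σ p log₂ p ≈ 2.1431 bits.
Huffman merges: 39/1000+203/1000→121/500; 211/1000+121/500→453/1000; 249/1000+149/500→547/1000; 453/1000+547/1000→1. L = 1121/500 ≈ 2.2420.
L − H = 2.2420 − 2.1431 = 0.099 bits.

0.099 bits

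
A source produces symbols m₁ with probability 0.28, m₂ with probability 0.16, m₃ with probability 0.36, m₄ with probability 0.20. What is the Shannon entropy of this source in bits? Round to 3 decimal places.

H = −Σ pᵢ log₂ pᵢ.
−0.28·log₂(0.28) = 0.5142
−0.16·log₂(0.16) = 0.4230
−0.36·log₂(0.36) = 0.5306
−0.20·log₂(0.20) = 0.4644
Sum ≈ 1.9322 → 1.932 bits.

1.932 bits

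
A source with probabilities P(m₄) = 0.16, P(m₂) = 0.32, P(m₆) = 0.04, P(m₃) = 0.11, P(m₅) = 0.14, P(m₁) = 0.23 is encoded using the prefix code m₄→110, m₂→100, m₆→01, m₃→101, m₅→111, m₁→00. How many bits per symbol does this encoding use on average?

2.73 bits/symbol

L̄ = Σ pᵢ·ℓᵢ = 0.16·3 + 0.32·3 + 0.04·2 + 0.11·3 + 0.14·3 + 0.23·2 = 2.73 bits/symbol.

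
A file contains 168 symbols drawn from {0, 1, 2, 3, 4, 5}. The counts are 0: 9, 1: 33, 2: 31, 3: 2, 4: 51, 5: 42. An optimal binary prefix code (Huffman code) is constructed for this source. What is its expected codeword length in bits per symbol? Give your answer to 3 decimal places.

2.315 bits/symbol

Probabilities are the counts divided by 168.
Repeatedly combine the two least-probable nodes; the expected code length is the sum of the merged weights.
merge 1/84 + 3/56 → 11/168
merge 11/168 + 31/168 → 1/4
merge 11/56 + 1/4 → 25/56
merge 1/4 + 17/56 → 31/56
merge 25/56 + 31/56 → 1
L = 11/168 + 1/4 + 25/56 + 31/56 + 1 = 389/168 ≈ 2.315 bits/symbol.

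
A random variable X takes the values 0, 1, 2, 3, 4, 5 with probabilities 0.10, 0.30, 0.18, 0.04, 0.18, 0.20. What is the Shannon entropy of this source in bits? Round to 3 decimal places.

H = −Σ pᵢ log₂ pᵢ.
−0.10·log₂(0.10) = 0.3322
−0.30·log₂(0.30) = 0.5211
−0.18·log₂(0.18) = 0.4453
−0.04·log₂(0.04) = 0.1858
−0.18·log₂(0.18) = 0.4453
−0.20·log₂(0.20) = 0.4644
Sum ≈ 2.3940 → 2.394 bits.

2.394 bits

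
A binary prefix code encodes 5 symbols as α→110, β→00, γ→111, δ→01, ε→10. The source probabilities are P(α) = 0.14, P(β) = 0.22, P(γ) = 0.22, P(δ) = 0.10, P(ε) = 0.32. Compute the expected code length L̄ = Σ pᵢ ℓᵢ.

2.36 bits/symbol

L̄ = Σ pᵢ·ℓᵢ = 0.14·3 + 0.22·2 + 0.22·3 + 0.10·2 + 0.32·2 = 2.36 bits/symbol.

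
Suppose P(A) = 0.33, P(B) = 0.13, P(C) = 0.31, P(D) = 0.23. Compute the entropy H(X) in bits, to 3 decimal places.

1.922 bits

H = −Σ pᵢ log₂ pᵢ.
−0.33·log₂(0.33) = 0.5278
−0.13·log₂(0.13) = 0.3826
−0.31·log₂(0.31) = 0.5238
−0.23·log₂(0.23) = 0.4877
Sum ≈ 1.9219 → 1.922 bits.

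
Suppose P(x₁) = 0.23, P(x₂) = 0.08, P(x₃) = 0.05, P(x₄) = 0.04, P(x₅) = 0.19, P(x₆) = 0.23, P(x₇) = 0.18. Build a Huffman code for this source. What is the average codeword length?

2.61 bits/symbol

Repeatedly combine the two least-probable nodes; the expected code length is the sum of the merged weights.
merge 1/25 + 1/20 → 9/100
merge 2/25 + 9/100 → 17/100
merge 17/100 + 9/50 → 7/20
merge 19/100 + 23/100 → 21/50
merge 23/100 + 7/20 → 29/50
merge 21/50 + 29/50 → 1
L = 9/100 + 17/100 + 7/20 + 21/50 + 29/50 + 1 = 261/100 = 2.61 bits/symbol.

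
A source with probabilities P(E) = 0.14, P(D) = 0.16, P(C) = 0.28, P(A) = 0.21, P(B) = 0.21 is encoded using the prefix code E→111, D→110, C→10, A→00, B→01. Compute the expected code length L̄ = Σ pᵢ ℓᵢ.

2.3 bits/symbol

L̄ = Σ pᵢ·ℓᵢ = 0.14·3 + 0.16·3 + 0.28·2 + 0.21·2 + 0.21·2 = 2.3 bits/symbol.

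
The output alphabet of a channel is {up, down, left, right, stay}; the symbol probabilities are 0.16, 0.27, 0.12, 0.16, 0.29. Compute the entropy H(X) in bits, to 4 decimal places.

H = −Σ pᵢ log₂ pᵢ.
−0.16·log₂(0.16) = 0.4230
−0.27·log₂(0.27) = 0.5100
−0.12·log₂(0.12) = 0.3671
−0.16·log₂(0.16) = 0.4230
−0.29·log₂(0.29) = 0.5179
Sum ≈ 2.2410 → 2.2410 bits.

2.2410 bits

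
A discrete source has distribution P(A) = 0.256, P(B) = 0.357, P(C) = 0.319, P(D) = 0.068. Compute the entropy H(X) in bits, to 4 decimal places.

H = −Σ pᵢ log₂ pᵢ.
−0.256·log₂(0.256) = 0.5032
−0.357·log₂(0.357) = 0.5305
−0.319·log₂(0.319) = 0.5258
−0.068·log₂(0.068) = 0.2637
Sum ≈ 1.8233 → 1.8233 bits.

1.8233 bits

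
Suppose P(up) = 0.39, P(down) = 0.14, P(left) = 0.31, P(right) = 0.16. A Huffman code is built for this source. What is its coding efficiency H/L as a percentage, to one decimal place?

Entropy H = −Σ p log₂ p ≈ 1.8737 bits.
Huffman merges: 7/50+4/25→3/10; 3/10+31/100→61/100; 39/100+61/100→1. L = 191/100 ≈ 1.9100.
Efficiency = H/L = 1.8737/1.9100 = 98.1%.

98.1%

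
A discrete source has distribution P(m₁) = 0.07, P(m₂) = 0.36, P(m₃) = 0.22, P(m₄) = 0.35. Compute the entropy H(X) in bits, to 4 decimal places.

H = −Σ pᵢ log₂ pᵢ.
−0.07·log₂(0.07) = 0.2686
−0.36·log₂(0.36) = 0.5306
−0.22·log₂(0.22) = 0.4806
−0.35·log₂(0.35) = 0.5301
Sum ≈ 1.8098 → 1.8098 bits.

1.8098 bits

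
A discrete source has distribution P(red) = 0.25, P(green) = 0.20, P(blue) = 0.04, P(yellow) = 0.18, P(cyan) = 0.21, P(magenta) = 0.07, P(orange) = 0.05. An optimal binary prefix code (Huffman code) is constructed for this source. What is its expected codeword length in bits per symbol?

Repeatedly combine the two least-probable nodes; the expected code length is the sum of the merged weights.
merge 1/25 + 1/20 → 9/100
merge 7/100 + 9/100 → 4/25
merge 4/25 + 9/50 → 17/50
merge 1/5 + 21/100 → 41/100
merge 1/4 + 17/50 → 59/100
merge 41/100 + 59/100 → 1
L = 9/100 + 4/25 + 17/50 + 41/100 + 59/100 + 1 = 259/100 = 2.59 bits/symbol.

2.59 bits/symbol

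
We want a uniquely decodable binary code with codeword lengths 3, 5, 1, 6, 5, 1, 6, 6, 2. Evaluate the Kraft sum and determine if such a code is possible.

With common denominator 2^6 = 64: Σ 2^(−ℓᵢ) = 8/64 + 2/64 + 32/64 + 1/64 + 2/64 + 32/64 + 1/64 + 1/64 + 16/64 = 95/64 = 1.484375.
Kraft's inequality requires Σ ≤ 1; here Σ = 1.484375 > 1, so no such prefix code exists.

1.484375; no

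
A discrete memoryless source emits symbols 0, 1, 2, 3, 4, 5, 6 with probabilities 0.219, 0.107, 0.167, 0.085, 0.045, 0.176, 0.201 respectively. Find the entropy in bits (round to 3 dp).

H = −Σ pᵢ log₂ pᵢ.
−0.219·log₂(0.219) = 0.4798
−0.107·log₂(0.107) = 0.3450
−0.167·log₂(0.167) = 0.4312
−0.085·log₂(0.085) = 0.3023
−0.045·log₂(0.045) = 0.2013
−0.176·log₂(0.176) = 0.4411
−0.201·log₂(0.201) = 0.4653
Sum ≈ 2.6660 → 2.666 bits.

2.666 bits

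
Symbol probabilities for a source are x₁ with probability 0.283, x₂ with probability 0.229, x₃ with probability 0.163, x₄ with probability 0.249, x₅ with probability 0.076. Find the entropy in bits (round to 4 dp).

H = −Σ pᵢ log₂ pᵢ.
−0.283·log₂(0.283) = 0.5154
−0.229·log₂(0.229) = 0.4870
−0.163·log₂(0.163) = 0.4266
−0.249·log₂(0.249) = 0.4994
−0.076·log₂(0.076) = 0.2826
Sum ≈ 2.2109 → 2.2109 bits.

2.2109 bits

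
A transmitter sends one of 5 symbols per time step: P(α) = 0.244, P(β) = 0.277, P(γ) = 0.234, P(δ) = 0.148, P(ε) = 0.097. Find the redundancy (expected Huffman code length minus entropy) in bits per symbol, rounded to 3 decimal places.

Entropy H = −Σ p log₂ p ≈ 2.2343 bits.
Huffman merges: 97/1000+37/250→49/200; 117/500+61/250→239/500; 49/200+277/1000→261/500; 239/500+261/500→1. L = 449/200 ≈ 2.2450.
L − H = 2.2450 − 2.2343 = 0.011 bits.

0.011 bits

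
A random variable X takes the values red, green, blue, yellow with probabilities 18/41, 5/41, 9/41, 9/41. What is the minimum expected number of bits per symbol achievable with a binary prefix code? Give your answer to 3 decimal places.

Repeatedly combine the two least-probable nodes; the expected code length is the sum of the merged weights.
merge 5/41 + 9/41 → 14/41
merge 9/41 + 14/41 → 23/41
merge 18/41 + 23/41 → 1
L = 14/41 + 23/41 + 1 = 78/41 ≈ 1.902 bits/symbol.

1.902 bits/symbol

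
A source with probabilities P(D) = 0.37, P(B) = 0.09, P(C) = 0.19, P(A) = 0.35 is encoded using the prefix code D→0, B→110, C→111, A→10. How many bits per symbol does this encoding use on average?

L̄ = Σ pᵢ·ℓᵢ = 0.37·1 + 0.09·3 + 0.19·3 + 0.35·2 = 1.91 bits/symbol.

1.91 bits/symbol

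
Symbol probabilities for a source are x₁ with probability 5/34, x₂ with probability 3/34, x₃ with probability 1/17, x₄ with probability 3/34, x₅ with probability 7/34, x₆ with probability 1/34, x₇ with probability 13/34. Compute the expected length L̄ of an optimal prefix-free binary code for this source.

2.5 bits/symbol

Repeatedly combine the two least-probable nodes; the expected code length is the sum of the merged weights.
merge 1/34 + 1/17 → 3/34
merge 3/34 + 3/34 → 3/17
merge 3/34 + 5/34 → 4/17
merge 3/17 + 7/34 → 13/34
merge 4/17 + 13/34 → 21/34
merge 13/34 + 21/34 → 1
L = 3/34 + 3/17 + 4/17 + 13/34 + 21/34 + 1 = 5/2 = 2.5 bits/symbol.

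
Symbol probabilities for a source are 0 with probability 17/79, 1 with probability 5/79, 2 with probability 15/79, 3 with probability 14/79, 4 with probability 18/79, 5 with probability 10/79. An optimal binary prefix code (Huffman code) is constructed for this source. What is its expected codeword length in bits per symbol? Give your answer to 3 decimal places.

2.557 bits/symbol

Repeatedly combine the two least-probable nodes; the expected code length is the sum of the merged weights.
merge 5/79 + 10/79 → 15/79
merge 14/79 + 15/79 → 29/79
merge 15/79 + 17/79 → 32/79
merge 18/79 + 29/79 → 47/79
merge 32/79 + 47/79 → 1
L = 15/79 + 29/79 + 32/79 + 47/79 + 1 = 202/79 ≈ 2.557 bits/symbol.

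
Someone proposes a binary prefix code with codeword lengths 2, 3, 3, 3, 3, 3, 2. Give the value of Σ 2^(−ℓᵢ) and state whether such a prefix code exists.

1.125; no

With common denominator 2^3 = 8: Σ 2^(−ℓᵢ) = 2/8 + 1/8 + 1/8 + 1/8 + 1/8 + 1/8 + 2/8 = 9/8 = 1.125.
Kraft's inequality requires Σ ≤ 1; here Σ = 1.125 > 1, so no such prefix code exists.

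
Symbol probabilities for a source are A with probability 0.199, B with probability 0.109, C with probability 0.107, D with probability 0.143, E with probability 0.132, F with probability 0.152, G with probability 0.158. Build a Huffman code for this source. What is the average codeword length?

2.801 bits/symbol

Repeatedly combine the two least-probable nodes; the expected code length is the sum of the merged weights.
merge 107/1000 + 109/1000 → 27/125
merge 33/250 + 143/1000 → 11/40
merge 19/125 + 79/500 → 31/100
merge 199/1000 + 27/125 → 83/200
merge 11/40 + 31/100 → 117/200
merge 83/200 + 117/200 → 1
L = 27/125 + 11/40 + 31/100 + 83/200 + 117/200 + 1 = 2801/1000 = 2.801 bits/symbol.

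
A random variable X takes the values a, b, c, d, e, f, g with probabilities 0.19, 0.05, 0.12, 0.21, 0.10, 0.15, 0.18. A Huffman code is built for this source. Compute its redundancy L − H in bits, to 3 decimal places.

0.051 bits

Entropy H = −Σ p log₂ p ≈ 2.6993 bits.
Huffman merges: 1/20+1/10→3/20; 3/25+3/20→27/100; 3/20+9/50→33/100; 19/100+21/100→2/5; 27/100+33/100→3/5; 2/5+3/5→1. L = 11/4 ≈ 2.7500.
L − H = 2.7500 − 2.6993 = 0.051 bits.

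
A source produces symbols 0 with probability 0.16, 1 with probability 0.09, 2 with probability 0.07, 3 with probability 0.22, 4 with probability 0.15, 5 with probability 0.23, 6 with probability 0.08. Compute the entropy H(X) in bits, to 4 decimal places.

H = −Σ pᵢ log₂ pᵢ.
−0.16·log₂(0.16) = 0.4230
−0.09·log₂(0.09) = 0.3127
−0.07·log₂(0.07) = 0.2686
−0.22·log₂(0.22) = 0.4806
−0.15·log₂(0.15) = 0.4105
−0.23·log₂(0.23) = 0.4877
−0.08·log₂(0.08) = 0.2915
Sum ≈ 2.6745 → 2.6745 bits.

2.6745 bits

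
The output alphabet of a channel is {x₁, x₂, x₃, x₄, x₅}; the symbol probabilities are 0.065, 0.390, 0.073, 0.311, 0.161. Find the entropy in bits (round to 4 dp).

2.0100 bits

H = −Σ pᵢ log₂ pᵢ.
−0.065·log₂(0.065) = 0.2563
−0.390·log₂(0.390) = 0.5298
−0.073·log₂(0.073) = 0.2756
−0.311·log₂(0.311) = 0.5240
−0.161·log₂(0.161) = 0.4242
Sum ≈ 2.0100 → 2.0100 bits.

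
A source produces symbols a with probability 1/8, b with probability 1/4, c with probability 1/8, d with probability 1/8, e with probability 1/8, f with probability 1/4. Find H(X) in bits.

2.5 bits

Each probability is a power of 1/2, so log₂(1/p) is an integer.
H = Σ p·log₂(1/p) = 1/8·3 + 1/4·2 + 1/8·3 + 1/8·3 + 1/8·3 + 1/4·2 = 2.5 bits.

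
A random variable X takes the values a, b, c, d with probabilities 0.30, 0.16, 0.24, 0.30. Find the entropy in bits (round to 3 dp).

H = −Σ pᵢ log₂ pᵢ.
−0.30·log₂(0.30) = 0.5211
−0.16·log₂(0.16) = 0.4230
−0.24·log₂(0.24) = 0.4941
−0.30·log₂(0.30) = 0.5211
Sum ≈ 1.9593 → 1.959 bits.

1.959 bits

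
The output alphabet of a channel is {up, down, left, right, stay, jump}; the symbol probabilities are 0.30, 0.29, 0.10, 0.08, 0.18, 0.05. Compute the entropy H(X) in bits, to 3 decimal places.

H = −Σ pᵢ log₂ pᵢ.
−0.30·log₂(0.30) = 0.5211
−0.29·log₂(0.29) = 0.5179
−0.10·log₂(0.10) = 0.3322
−0.08·log₂(0.08) = 0.2915
−0.18·log₂(0.18) = 0.4453
−0.05·log₂(0.05) = 0.2161
Sum ≈ 2.3241 → 2.324 bits.

2.324 bits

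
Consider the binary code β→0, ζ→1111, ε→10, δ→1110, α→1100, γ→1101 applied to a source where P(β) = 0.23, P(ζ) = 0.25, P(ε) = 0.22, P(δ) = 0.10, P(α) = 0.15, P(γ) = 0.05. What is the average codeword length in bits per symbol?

L̄ = Σ pᵢ·ℓᵢ = 0.23·1 + 0.25·4 + 0.22·2 + 0.10·4 + 0.15·4 + 0.05·4 = 2.87 bits/symbol.

2.87 bits/symbol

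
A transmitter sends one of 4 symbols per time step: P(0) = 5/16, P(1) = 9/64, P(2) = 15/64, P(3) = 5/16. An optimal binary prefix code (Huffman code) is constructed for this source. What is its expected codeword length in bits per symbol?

2 bits/symbol

Repeatedly combine the two least-probable nodes; the expected code length is the sum of the merged weights.
merge 9/64 + 15/64 → 3/8
merge 5/16 + 5/16 → 5/8
merge 3/8 + 5/8 → 1
L = 3/8 + 5/8 + 1 = 2 bits/symbol.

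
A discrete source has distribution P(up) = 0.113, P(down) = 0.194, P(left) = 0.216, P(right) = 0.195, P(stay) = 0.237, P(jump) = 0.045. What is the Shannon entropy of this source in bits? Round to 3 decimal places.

2.445 bits

H = −Σ pᵢ log₂ pᵢ.
−0.113·log₂(0.113) = 0.3555
−0.194·log₂(0.194) = 0.4590
−0.216·log₂(0.216) = 0.4776
−0.195·log₂(0.195) = 0.4599
−0.237·log₂(0.237) = 0.4923
−0.045·log₂(0.045) = 0.2013
Sum ≈ 2.4455 → 2.445 bits.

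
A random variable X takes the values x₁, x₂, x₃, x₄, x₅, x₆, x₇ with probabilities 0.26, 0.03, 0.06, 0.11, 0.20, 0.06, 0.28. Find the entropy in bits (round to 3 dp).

2.473 bits

H = −Σ pᵢ log₂ pᵢ.
−0.26·log₂(0.26) = 0.5053
−0.03·log₂(0.03) = 0.1518
−0.06·log₂(0.06) = 0.2435
−0.11·log₂(0.11) = 0.3503
−0.20·log₂(0.20) = 0.4644
−0.06·log₂(0.06) = 0.2435
−0.28·log₂(0.28) = 0.5142
Sum ≈ 2.4730 → 2.473 bits.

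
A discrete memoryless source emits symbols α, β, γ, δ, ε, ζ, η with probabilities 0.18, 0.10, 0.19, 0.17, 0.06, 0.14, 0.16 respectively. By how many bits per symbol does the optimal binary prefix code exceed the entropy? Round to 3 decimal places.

0.059 bits

Entropy H = −Σ p log₂ p ≈ 2.7310 bits.
Huffman merges: 3/50+1/10→4/25; 7/50+4/25→3/10; 4/25+17/100→33/100; 9/50+19/100→37/100; 3/10+33/100→63/100; 37/100+63/100→1. L = 279/100 ≈ 2.7900.
L − H = 2.7900 − 2.7310 = 0.059 bits.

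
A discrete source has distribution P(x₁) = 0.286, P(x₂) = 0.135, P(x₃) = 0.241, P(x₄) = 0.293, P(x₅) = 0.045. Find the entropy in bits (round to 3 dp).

H = −Σ pᵢ log₂ pᵢ.
−0.286·log₂(0.286) = 0.5165
−0.135·log₂(0.135) = 0.3900
−0.241·log₂(0.241) = 0.4947
−0.293·log₂(0.293) = 0.5189
−0.045·log₂(0.045) = 0.2013
Sum ≈ 2.1215 → 2.121 bits.

2.121 bits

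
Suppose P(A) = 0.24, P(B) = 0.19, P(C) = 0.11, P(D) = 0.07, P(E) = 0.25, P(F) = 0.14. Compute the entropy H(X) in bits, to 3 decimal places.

H = −Σ pᵢ log₂ pᵢ.
−0.24·log₂(0.24) = 0.4941
−0.19·log₂(0.19) = 0.4552
−0.11·log₂(0.11) = 0.3503
−0.07·log₂(0.07) = 0.2686
−0.25·log₂(0.25) = 0.5000
−0.14·log₂(0.14) = 0.3971
Sum ≈ 2.4653 → 2.465 bits.

2.465 bits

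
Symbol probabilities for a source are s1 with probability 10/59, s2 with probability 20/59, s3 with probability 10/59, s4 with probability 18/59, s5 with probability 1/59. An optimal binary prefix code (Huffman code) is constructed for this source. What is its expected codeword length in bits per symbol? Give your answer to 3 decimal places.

Repeatedly combine the two least-probable nodes; the expected code length is the sum of the merged weights.
merge 1/59 + 10/59 → 11/59
merge 10/59 + 11/59 → 21/59
merge 18/59 + 20/59 → 38/59
merge 21/59 + 38/59 → 1
L = 11/59 + 21/59 + 38/59 + 1 = 129/59 ≈ 2.186 bits/symbol.

2.186 bits/symbol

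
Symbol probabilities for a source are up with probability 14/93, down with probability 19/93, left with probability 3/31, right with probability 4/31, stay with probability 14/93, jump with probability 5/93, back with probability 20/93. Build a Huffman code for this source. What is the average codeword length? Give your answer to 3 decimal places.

Repeatedly combine the two least-probable nodes; the expected code length is the sum of the merged weights.
merge 5/93 + 3/31 → 14/93
merge 4/31 + 14/93 → 26/93
merge 14/93 + 14/93 → 28/93
merge 19/93 + 20/93 → 13/31
merge 26/93 + 28/93 → 18/31
merge 13/31 + 18/31 → 1
L = 14/93 + 26/93 + 28/93 + 13/31 + 18/31 + 1 = 254/93 ≈ 2.731 bits/symbol.

2.731 bits/symbol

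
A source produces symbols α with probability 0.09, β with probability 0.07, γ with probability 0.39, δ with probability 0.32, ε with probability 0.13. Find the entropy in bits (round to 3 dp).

H = −Σ pᵢ log₂ pᵢ.
−0.09·log₂(0.09) = 0.3127
−0.07·log₂(0.07) = 0.2686
−0.39·log₂(0.39) = 0.5298
−0.32·log₂(0.32) = 0.5260
−0.13·log₂(0.13) = 0.3826
Sum ≈ 2.0197 → 2.020 bits.

2.020 bits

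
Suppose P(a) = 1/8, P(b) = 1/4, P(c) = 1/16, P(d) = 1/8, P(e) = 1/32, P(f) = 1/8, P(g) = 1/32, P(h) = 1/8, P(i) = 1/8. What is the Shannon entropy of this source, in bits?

2.9375 bits

Each probability is a power of 1/2, so log₂(1/p) is an integer.
H = Σ p·log₂(1/p) = 1/8·3 + 1/4·2 + 1/16·4 + 1/8·3 + 1/32·5 + 1/8·3 + 1/32·5 + 1/8·3 + 1/8·3 = 2.9375 bits.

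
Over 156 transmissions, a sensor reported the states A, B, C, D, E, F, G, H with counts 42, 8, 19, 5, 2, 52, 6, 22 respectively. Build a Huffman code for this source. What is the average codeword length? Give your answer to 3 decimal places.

2.519 bits/symbol

Probabilities are the counts divided by 156.
Repeatedly combine the two least-probable nodes; the expected code length is the sum of the merged weights.
merge 1/78 + 5/156 → 7/156
merge 1/26 + 7/156 → 1/12
merge 2/39 + 1/12 → 7/52
merge 19/156 + 7/52 → 10/39
merge 11/78 + 10/39 → 31/78
merge 7/26 + 1/3 → 47/78
merge 31/78 + 47/78 → 1
L = 7/156 + 1/12 + 7/52 + 10/39 + 31/78 + 47/78 + 1 = 131/52 ≈ 2.519 bits/symbol.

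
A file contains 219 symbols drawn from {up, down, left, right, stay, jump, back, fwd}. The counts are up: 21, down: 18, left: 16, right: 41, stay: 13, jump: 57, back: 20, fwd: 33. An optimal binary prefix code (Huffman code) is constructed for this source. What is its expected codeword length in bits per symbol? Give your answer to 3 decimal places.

Probabilities are the counts divided by 219.
Repeatedly combine the two least-probable nodes; the expected code length is the sum of the merged weights.
merge 13/219 + 16/219 → 29/219
merge 6/73 + 20/219 → 38/219
merge 7/73 + 29/219 → 50/219
merge 11/73 + 38/219 → 71/219
merge 41/219 + 50/219 → 91/219
merge 19/73 + 71/219 → 128/219
merge 91/219 + 128/219 → 1
L = 29/219 + 38/219 + 50/219 + 71/219 + 91/219 + 128/219 + 1 = 626/219 ≈ 2.858 bits/symbol.

2.858 bits/symbol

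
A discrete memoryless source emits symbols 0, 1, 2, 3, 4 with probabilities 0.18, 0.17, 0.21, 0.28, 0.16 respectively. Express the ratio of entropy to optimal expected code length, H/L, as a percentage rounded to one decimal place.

98.3%

Entropy H = −Σ p log₂ p ≈ 2.2900 bits.
Huffman merges: 4/25+17/100→33/100; 9/50+21/100→39/100; 7/25+33/100→61/100; 39/100+61/100→1. L = 233/100 ≈ 2.3300.
Efficiency = H/L = 2.2900/2.3300 = 98.3%.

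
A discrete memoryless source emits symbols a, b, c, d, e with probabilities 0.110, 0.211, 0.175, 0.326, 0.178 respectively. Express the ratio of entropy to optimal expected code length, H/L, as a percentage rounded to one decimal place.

Entropy H = −Σ p log₂ p ≈ 2.2344 bits.
Huffman merges: 11/100+7/40→57/200; 89/500+211/1000→389/1000; 57/200+163/500→611/1000; 389/1000+611/1000→1. L = 457/200 ≈ 2.2850.
Efficiency = H/L = 2.2344/2.2850 = 97.8%.

97.8%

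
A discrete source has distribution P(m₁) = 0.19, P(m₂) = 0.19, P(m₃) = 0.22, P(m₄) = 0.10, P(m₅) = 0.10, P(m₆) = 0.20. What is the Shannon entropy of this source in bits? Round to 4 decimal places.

H = −Σ pᵢ log₂ pᵢ.
−0.19·log₂(0.19) = 0.4552
−0.19·log₂(0.19) = 0.4552
−0.22·log₂(0.22) = 0.4806
−0.10·log₂(0.10) = 0.3322
−0.10·log₂(0.10) = 0.3322
−0.20·log₂(0.20) = 0.4644
Sum ≈ 2.5198 → 2.5198 bits.

2.5198 bits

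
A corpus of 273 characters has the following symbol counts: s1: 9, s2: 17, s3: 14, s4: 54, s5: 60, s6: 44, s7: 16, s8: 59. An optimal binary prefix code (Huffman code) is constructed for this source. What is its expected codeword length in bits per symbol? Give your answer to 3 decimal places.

Probabilities are the counts divided by 273.
Repeatedly combine the two least-probable nodes; the expected code length is the sum of the merged weights.
merge 3/91 + 2/39 → 23/273
merge 16/273 + 17/273 → 11/91
merge 23/273 + 11/91 → 8/39
merge 44/273 + 18/91 → 14/39
merge 8/39 + 59/273 → 115/273
merge 20/91 + 14/39 → 158/273
merge 115/273 + 158/273 → 1
L = 23/273 + 11/91 + 8/39 + 14/39 + 115/273 + 158/273 + 1 = 36/13 ≈ 2.769 bits/symbol.

2.769 bits/symbol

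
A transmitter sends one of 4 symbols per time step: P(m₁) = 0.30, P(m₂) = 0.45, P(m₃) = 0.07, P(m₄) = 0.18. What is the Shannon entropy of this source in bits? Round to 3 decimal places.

H = −Σ pᵢ log₂ pᵢ.
−0.30·log₂(0.30) = 0.5211
−0.45·log₂(0.45) = 0.5184
−0.07·log₂(0.07) = 0.2686
−0.18·log₂(0.18) = 0.4453
Sum ≈ 1.7534 → 1.753 bits.

1.753 bits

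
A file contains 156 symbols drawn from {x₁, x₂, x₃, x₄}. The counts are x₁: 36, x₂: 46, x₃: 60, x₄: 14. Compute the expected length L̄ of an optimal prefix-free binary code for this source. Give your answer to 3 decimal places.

Probabilities are the counts divided by 156.
Repeatedly combine the two least-probable nodes; the expected code length is the sum of the merged weights.
merge 7/78 + 3/13 → 25/78
merge 23/78 + 25/78 → 8/13
merge 5/13 + 8/13 → 1
L = 25/78 + 8/13 + 1 = 151/78 ≈ 1.936 bits/symbol.

1.936 bits/symbol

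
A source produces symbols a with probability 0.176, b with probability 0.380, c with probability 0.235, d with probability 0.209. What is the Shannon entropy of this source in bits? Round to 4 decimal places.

H = −Σ pᵢ log₂ pᵢ.
−0.176·log₂(0.176) = 0.4411
−0.380·log₂(0.380) = 0.5305
−0.235·log₂(0.235) = 0.4910
−0.209·log₂(0.209) = 0.4720
Sum ≈ 1.9346 → 1.9346 bits.

1.9346 bits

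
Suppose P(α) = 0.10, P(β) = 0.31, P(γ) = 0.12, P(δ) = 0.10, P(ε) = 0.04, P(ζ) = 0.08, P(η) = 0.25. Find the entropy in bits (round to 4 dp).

H = −Σ pᵢ log₂ pᵢ.
−0.10·log₂(0.10) = 0.3322
−0.31·log₂(0.31) = 0.5238
−0.12·log₂(0.12) = 0.3671
−0.10·log₂(0.10) = 0.3322
−0.04·log₂(0.04) = 0.1858
−0.08·log₂(0.08) = 0.2915
−0.25·log₂(0.25) = 0.5000
Sum ≈ 2.5325 → 2.5325 bits.

2.5325 bits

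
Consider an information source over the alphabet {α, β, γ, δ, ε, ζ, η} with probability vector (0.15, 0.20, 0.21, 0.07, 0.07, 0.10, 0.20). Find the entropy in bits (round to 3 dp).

2.681 bits

H = −Σ pᵢ log₂ pᵢ.
−0.15·log₂(0.15) = 0.4105
−0.20·log₂(0.20) = 0.4644
−0.21·log₂(0.21) = 0.4728
−0.07·log₂(0.07) = 0.2686
−0.07·log₂(0.07) = 0.2686
−0.10·log₂(0.10) = 0.3322
−0.20·log₂(0.20) = 0.4644
Sum ≈ 2.6814 → 2.681 bits.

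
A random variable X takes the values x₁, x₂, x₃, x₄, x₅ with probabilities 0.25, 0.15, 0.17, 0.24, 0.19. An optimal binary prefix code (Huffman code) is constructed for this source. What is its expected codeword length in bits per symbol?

Repeatedly combine the two least-probable nodes; the expected code length is the sum of the merged weights.
merge 3/20 + 17/100 → 8/25
merge 19/100 + 6/25 → 43/100
merge 1/4 + 8/25 → 57/100
merge 43/100 + 57/100 → 1
L = 8/25 + 43/100 + 57/100 + 1 = 58/25 = 2.32 bits/symbol.

2.32 bits/symbol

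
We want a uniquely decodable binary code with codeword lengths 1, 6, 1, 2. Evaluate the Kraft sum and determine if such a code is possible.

With common denominator 2^6 = 64: Σ 2^(−ℓᵢ) = 32/64 + 1/64 + 32/64 + 16/64 = 81/64 = 1.265625.
Kraft's inequality requires Σ ≤ 1; here Σ = 1.265625 > 1, so no such prefix code exists.

1.265625; no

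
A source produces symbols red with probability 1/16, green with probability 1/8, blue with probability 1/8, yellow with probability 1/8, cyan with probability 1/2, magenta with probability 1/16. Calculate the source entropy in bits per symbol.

2.125 bits

Each probability is a power of 1/2, so log₂(1/p) is an integer.
H = Σ p·log₂(1/p) = 1/16·4 + 1/8·3 + 1/8·3 + 1/8·3 + 1/2·1 + 1/16·4 = 2.125 bits.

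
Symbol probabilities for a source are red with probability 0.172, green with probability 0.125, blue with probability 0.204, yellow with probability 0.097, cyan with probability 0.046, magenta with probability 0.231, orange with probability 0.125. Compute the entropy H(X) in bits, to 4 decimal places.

2.6738 bits

H = −Σ pᵢ log₂ pᵢ.
−0.172·log₂(0.172) = 0.4368
−0.125·log₂(0.125) = 0.3750
−0.204·log₂(0.204) = 0.4678
−0.097·log₂(0.097) = 0.3265
−0.046·log₂(0.046) = 0.2043
−0.231·log₂(0.231) = 0.4883
−0.125·log₂(0.125) = 0.3750
Sum ≈ 2.6738 → 2.6738 bits.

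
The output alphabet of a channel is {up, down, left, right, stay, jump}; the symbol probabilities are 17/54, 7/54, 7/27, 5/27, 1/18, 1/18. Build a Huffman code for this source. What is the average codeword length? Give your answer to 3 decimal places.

Repeatedly combine the two least-probable nodes; the expected code length is the sum of the merged weights.
merge 1/18 + 1/18 → 1/9
merge 1/9 + 7/54 → 13/54
merge 5/27 + 13/54 → 23/54
merge 7/27 + 17/54 → 31/54
merge 23/54 + 31/54 → 1
L = 1/9 + 13/54 + 23/54 + 31/54 + 1 = 127/54 ≈ 2.352 bits/symbol.

2.352 bits/symbol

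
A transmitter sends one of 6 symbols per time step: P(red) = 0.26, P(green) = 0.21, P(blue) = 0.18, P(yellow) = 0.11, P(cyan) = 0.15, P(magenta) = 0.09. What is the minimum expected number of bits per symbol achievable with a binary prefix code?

Repeatedly combine the two least-probable nodes; the expected code length is the sum of the merged weights.
merge 9/100 + 11/100 → 1/5
merge 3/20 + 9/50 → 33/100
merge 1/5 + 21/100 → 41/100
merge 13/50 + 33/100 → 59/100
merge 41/100 + 59/100 → 1
L = 1/5 + 33/100 + 41/100 + 59/100 + 1 = 253/100 = 2.53 bits/symbol.

2.53 bits/symbol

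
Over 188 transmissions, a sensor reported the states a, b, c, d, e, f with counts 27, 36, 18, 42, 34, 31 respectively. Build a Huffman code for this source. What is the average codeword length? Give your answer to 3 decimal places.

Probabilities are the counts divided by 188.
Repeatedly combine the two least-probable nodes; the expected code length is the sum of the merged weights.
merge 9/94 + 27/188 → 45/188
merge 31/188 + 17/94 → 65/188
merge 9/47 + 21/94 → 39/94
merge 45/188 + 65/188 → 55/94
merge 39/94 + 55/94 → 1
L = 45/188 + 65/188 + 39/94 + 55/94 + 1 = 243/94 ≈ 2.585 bits/symbol.

2.585 bits/symbol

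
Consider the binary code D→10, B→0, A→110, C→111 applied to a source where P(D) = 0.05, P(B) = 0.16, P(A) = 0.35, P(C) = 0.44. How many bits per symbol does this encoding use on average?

2.63 bits/symbol

L̄ = Σ pᵢ·ℓᵢ = 0.05·2 + 0.16·1 + 0.35·3 + 0.44·3 = 2.63 bits/symbol.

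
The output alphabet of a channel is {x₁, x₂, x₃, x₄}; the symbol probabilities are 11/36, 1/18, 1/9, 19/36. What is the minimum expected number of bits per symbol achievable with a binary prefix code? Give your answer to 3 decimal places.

1.639 bits/symbol

Repeatedly combine the two least-probable nodes; the expected code length is the sum of the merged weights.
merge 1/18 + 1/9 → 1/6
merge 1/6 + 11/36 → 17/36
merge 17/36 + 19/36 → 1
L = 1/6 + 17/36 + 1 = 59/36 ≈ 1.639 bits/symbol.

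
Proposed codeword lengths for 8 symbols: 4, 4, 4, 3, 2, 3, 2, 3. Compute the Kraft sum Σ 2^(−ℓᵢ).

With common denominator 2^4 = 16: Σ 2^(−ℓᵢ) = 1/16 + 1/16 + 1/16 + 2/16 + 4/16 + 2/16 + 4/16 + 2/16 = 17/16 = 1.0625.

1.0625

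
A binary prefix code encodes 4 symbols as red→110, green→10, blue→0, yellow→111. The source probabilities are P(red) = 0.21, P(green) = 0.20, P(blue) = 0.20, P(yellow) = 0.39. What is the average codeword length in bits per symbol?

L̄ = Σ pᵢ·ℓᵢ = 0.21·3 + 0.20·2 + 0.20·1 + 0.39·3 = 2.4 bits/symbol.

2.4 bits/symbol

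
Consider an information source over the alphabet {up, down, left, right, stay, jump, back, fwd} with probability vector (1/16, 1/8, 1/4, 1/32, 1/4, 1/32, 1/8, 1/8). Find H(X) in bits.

2.6875 bits

Each probability is a power of 1/2, so log₂(1/p) is an integer.
H = Σ p·log₂(1/p) = 1/16·4 + 1/8·3 + 1/4·2 + 1/32·5 + 1/4·2 + 1/32·5 + 1/8·3 + 1/8·3 = 2.6875 bits.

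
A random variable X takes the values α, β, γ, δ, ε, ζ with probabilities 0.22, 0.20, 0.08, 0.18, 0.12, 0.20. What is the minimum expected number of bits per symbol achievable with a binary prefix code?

2.58 bits/symbol

Repeatedly combine the two least-probable nodes; the expected code length is the sum of the merged weights.
merge 2/25 + 3/25 → 1/5
merge 9/50 + 1/5 → 19/50
merge 1/5 + 1/5 → 2/5
merge 11/50 + 19/50 → 3/5
merge 2/5 + 3/5 → 1
L = 1/5 + 19/50 + 2/5 + 3/5 + 1 = 129/50 = 2.58 bits/symbol.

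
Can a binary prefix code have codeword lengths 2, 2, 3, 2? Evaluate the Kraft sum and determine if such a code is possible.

With common denominator 2^3 = 8: Σ 2^(−ℓᵢ) = 2/8 + 2/8 + 1/8 + 2/8 = 7/8 = 0.875.
Kraft's inequality requires Σ ≤ 1; here Σ = 0.875 ≤ 1, so such a prefix code exists.

0.875; yes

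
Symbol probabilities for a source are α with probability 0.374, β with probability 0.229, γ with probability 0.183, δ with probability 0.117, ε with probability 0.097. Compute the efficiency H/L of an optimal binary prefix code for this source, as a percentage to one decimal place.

Entropy H = −Σ p log₂ p ≈ 2.1547 bits.
Huffman merges: 97/1000+117/1000→107/500; 183/1000+107/500→397/1000; 229/1000+187/500→603/1000; 397/1000+603/1000→1. L = 1107/500 ≈ 2.2140.
Efficiency = H/L = 2.1547/2.2140 = 97.3%.

97.3%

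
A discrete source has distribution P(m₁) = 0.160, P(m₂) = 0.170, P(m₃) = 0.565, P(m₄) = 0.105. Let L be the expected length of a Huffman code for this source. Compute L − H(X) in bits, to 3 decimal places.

0.036 bits

Entropy H = −Σ p log₂ p ≈ 1.6644 bits.
Huffman merges: 21/200+4/25→53/200; 17/100+53/200→87/200; 87/200+113/200→1. L = 17/10 ≈ 1.7000.
L − H = 1.7000 − 1.6644 = 0.036 bits.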